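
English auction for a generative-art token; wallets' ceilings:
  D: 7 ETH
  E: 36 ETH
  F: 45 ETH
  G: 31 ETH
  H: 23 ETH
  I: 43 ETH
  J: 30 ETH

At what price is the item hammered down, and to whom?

F wins at 43 ETH

Limits in order: 45 (F) > 43 (I) > 36 (E) > 31 (G) > 30 (J) > 23 (H) > …
Once the price passes 43 ETH, only F is left; the hammer falls at I's limit of 43 ETH.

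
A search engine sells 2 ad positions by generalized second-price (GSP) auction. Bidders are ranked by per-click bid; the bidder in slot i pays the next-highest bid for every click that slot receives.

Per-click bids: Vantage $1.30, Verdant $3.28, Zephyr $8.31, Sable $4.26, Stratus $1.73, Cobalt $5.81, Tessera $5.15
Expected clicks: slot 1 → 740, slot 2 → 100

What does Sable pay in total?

Sorting advertisers: $8.31 (Zephyr) > $5.81 (Cobalt) > $5.15 (Tessera) > …
Sable ranks below slot 2 → no slot, pays nothing.

Sable pays $0.00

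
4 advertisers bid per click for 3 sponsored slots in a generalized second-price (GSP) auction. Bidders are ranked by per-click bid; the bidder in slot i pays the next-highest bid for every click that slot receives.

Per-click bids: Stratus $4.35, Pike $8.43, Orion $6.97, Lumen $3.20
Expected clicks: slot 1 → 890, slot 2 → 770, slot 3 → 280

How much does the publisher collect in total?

Total revenue: $10448.80

Per-click bids in order: $8.43 (Pike) > $6.97 (Orion) > $4.35 (Stratus) > $3.20 (Lumen)
Slot 1: Pike pays $6.97 × 890 = $6203.30
Slot 2: Orion pays $4.35 × 770 = $3349.50
Slot 3: Stratus pays $3.20 × 280 = $896.00
Total = $10448.80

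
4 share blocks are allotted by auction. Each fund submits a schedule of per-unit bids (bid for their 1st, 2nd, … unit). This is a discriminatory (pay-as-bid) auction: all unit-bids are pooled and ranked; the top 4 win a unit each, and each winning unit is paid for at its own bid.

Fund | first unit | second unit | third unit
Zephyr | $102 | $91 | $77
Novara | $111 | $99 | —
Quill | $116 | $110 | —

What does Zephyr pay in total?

Zephyr pays $102

All unit-bids, highest first — top 4: 116 (Quill-1), 111 (Novara-1), 110 (Quill-2), 102 (Zephyr-1)
Next rejected bid: $99 (not a price — pay-as-bid).
Zephyr's winning unit-bids: 102 = $102.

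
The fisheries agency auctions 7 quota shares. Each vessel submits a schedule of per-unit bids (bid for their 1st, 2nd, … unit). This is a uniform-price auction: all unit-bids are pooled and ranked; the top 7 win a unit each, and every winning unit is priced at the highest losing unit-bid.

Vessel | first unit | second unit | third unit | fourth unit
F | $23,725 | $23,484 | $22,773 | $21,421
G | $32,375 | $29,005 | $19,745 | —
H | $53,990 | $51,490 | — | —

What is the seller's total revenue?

Total revenue: $149,947

Merging the schedules and taking the best 7: 53,990 (H-1), 51,490 (H-2), 32,375 (G-1), 29,005 (G-2), 23,725 (F-1), 23,484 (F-2), 22,773 (F-3)
The (k+1)-th unit-bid is $21,421.
Allocation: F 3, G 2, H 2. Every unit priced at $21,421.
Revenue = 7 × 21,421 = $149,947.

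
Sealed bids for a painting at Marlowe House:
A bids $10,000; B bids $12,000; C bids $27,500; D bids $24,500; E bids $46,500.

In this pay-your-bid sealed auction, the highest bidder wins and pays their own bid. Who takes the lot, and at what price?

Rule: the highest bidder wins and pays their own bid.
Sorting bids: 46,500 (E) > 27,500 (C) > 24,500 (D) > 12,000 (B) > 10,000 (A)
E is highest → pays own bid, $46,500.

E pays $46,500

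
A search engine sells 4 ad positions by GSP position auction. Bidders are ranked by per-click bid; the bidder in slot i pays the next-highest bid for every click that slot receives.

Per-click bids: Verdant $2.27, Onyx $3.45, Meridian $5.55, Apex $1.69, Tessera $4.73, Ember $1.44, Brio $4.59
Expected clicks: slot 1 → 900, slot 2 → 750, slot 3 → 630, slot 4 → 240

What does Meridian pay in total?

Sorting advertisers: $5.55 (Meridian) > $4.73 (Tessera) > $4.59 (Brio) > $3.45 (Onyx) > $2.27 (Verdant) > …
Meridian holds slot 1 → pays next bid $4.73 × 900 clicks = $4257.00.

Meridian pays $4257.00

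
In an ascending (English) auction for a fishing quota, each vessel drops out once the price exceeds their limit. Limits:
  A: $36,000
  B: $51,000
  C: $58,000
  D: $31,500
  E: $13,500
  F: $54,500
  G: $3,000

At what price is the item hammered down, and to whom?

Sorting limits: 58,000 (C) > 54,500 (F) > 51,000 (B) > 36,000 (A) > 31,500 (D) > 13,500 (E) > …
Once the price passes $54,500, only C is left; the hammer falls at F's limit of $54,500.

C wins at $54,500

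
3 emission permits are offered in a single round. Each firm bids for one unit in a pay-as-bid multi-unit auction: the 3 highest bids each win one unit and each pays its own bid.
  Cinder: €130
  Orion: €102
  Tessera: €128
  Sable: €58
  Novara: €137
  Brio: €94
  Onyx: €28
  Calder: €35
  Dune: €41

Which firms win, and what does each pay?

Sorting: 137 (Novara), 130 (Cinder), 128 (Tessera), 102 (Orion), 94 (Brio), …
Winners (3 units): Novara, Cinder, Tessera.
Each winner pays its own bid: Novara €137, Cinder €130, Tessera €128.

Novara €137, Cinder €130, Tessera €128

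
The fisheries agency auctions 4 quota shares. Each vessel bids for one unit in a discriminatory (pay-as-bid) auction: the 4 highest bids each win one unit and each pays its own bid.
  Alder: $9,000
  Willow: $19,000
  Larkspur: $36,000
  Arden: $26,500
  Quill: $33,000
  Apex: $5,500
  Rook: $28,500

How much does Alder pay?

Ordering the bids: 36,000 (Larkspur), 33,000 (Quill), 28,500 (Rook), 26,500 (Arden), 19,000 (Willow), 9,000 (Alder), …
Top 4: Larkspur, Quill, Rook, Arden.
Alder does not win → $0.

Alder pays $0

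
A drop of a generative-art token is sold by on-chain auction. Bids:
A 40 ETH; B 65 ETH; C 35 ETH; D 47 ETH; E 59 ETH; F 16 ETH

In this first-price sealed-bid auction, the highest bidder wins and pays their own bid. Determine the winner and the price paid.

B pays 65 ETH

First-price sealed-bid auction: the highest bidder wins and pays their own bid.
Bids in order: 65 (B) > 59 (E) > 47 (D) > 40 (A) > 35 (C) > 16 (F)
B has the highest bid and pays exactly that: 65 ETH.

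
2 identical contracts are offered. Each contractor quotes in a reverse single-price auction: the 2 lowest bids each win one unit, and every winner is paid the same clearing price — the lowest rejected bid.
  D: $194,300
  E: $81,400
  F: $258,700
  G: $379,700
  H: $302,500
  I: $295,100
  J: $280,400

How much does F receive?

F is paid $0

Ordering the bids: 81,400 (E), 194,300 (D), 258,700 (F), 280,400 (J), …
The 2 lowest are E, D.
Lowest unsuccessful bid: $258,700 → clearing price.
F does not win → is paid $0.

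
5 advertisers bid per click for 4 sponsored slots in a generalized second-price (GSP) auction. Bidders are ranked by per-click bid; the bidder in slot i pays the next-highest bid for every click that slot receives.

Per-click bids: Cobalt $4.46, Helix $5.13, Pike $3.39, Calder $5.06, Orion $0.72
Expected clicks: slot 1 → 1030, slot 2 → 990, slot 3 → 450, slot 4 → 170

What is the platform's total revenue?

Sorting advertisers: $5.13 (Helix) > $5.06 (Calder) > $4.46 (Cobalt) > $3.39 (Pike) > $0.72 (Orion)
Slot 1: Helix pays $5.06 × 1030 = $5211.80
Slot 2: Calder pays $4.46 × 990 = $4415.40
Slot 3: Cobalt pays $3.39 × 450 = $1525.50
Slot 4: Pike pays $0.72 × 170 = $122.40
Total = $11275.10

Total revenue: $11275.10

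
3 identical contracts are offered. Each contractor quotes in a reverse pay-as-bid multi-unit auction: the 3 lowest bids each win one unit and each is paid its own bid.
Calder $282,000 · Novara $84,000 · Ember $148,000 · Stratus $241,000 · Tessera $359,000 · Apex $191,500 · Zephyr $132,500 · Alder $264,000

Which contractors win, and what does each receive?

Novara $84,000, Zephyr $132,500, Ember $148,000

Sorting: 84,000 (Novara), 132,500 (Zephyr), 148,000 (Ember), 191,500 (Apex), 241,000 (Stratus), …
Winners (3 units): Novara, Zephyr, Ember.
Each winner is paid its own bid: Novara $84,000, Zephyr $132,500, Ember $148,000.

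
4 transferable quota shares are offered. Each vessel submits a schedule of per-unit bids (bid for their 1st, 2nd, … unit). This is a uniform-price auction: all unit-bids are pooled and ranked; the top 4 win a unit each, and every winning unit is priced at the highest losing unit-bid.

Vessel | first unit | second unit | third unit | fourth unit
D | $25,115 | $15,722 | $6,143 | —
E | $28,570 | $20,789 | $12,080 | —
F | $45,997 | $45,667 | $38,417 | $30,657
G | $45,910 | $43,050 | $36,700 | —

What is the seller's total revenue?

Total revenue: $153,668

All unit-bids, highest first — top 4: 45,997 (F-1), 45,910 (G-1), 45,667 (F-2), 43,050 (G-2)
First bid not allocated: $38,417.
Allocation: F 2, G 2. Every unit priced at $38,417.
Revenue = 4 × 38,417 = $153,668.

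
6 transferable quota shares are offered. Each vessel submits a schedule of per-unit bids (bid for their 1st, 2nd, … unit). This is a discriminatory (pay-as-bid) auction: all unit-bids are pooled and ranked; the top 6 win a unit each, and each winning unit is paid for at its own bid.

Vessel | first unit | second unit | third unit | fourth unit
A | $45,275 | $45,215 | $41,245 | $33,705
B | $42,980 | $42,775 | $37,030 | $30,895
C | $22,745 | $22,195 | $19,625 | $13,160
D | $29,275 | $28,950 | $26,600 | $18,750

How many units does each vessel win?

A 3, B 3

Merging the schedules and taking the best 6: 45,275 (A-1), 45,215 (A-2), 42,980 (B-1), 42,775 (B-2), 41,245 (A-3), 37,030 (B-3)
Next rejected bid: $33,705 (not a price — pay-as-bid).
Allocation: A 3, B 3.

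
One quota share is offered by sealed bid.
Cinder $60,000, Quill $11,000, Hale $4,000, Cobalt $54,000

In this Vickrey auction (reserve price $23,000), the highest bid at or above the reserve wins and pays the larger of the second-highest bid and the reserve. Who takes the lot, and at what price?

Cinder pays $54,000

Sorting bids: 60,000 (Cinder) > 54,000 (Cobalt) > 11,000 (Quill) > 4,000 (Hale)
Cinder has the top bid at or above the reserve ($60,000).
Second-highest bid $54,000 exceeds the reserve $23,000 → payment $54,000.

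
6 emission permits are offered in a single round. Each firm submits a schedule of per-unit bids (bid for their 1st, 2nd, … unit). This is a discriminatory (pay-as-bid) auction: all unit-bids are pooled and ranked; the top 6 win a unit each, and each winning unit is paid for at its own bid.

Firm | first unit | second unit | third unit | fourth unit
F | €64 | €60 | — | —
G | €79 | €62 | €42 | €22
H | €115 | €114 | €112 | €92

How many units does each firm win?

All unit-bids, highest first — top 6: 115 (H-1), 114 (H-2), 112 (H-3), 92 (H-4), 79 (G-1), 64 (F-1)
Next rejected bid: €62 (not a price — pay-as-bid).
Allocation: F 1, G 1, H 4.

F 1, G 1, H 4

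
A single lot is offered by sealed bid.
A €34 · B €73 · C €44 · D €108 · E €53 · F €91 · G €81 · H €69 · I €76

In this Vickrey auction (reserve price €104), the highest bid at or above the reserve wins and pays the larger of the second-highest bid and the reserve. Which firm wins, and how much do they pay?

D pays €104

Bids in order: 108 (D) > 91 (F) > 81 (G) > 76 (I) > 73 (B) > 69 (H) > …
Highest eligible bid: D at €108.
max(second-highest €91, reserve €104) = €104.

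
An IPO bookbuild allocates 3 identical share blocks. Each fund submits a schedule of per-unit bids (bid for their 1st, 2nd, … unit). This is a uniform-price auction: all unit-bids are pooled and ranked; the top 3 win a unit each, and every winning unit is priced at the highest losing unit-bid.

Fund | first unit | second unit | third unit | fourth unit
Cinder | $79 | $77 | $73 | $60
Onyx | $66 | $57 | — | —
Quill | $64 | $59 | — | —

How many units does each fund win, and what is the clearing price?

Pooled unit-bids ranked (top 3): 79 (Cinder-1), 77 (Cinder-2), 73 (Cinder-3)
The (k+1)-th unit-bid is $66.
Allocation: Cinder 3.

Cinder 3; clearing price $66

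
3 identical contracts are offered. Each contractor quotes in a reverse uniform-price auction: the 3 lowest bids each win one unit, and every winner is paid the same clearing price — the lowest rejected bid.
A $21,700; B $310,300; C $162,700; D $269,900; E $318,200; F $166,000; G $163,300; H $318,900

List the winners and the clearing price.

Bids ranked low→high: 21,700 (A), 162,700 (C), 163,300 (G), 166,000 (F), 269,900 (D), …
The 3 lowest are A, C, G.
First losing bid is F's $166,000, which sets the uniform price.

A, C, G; each is paid $166,000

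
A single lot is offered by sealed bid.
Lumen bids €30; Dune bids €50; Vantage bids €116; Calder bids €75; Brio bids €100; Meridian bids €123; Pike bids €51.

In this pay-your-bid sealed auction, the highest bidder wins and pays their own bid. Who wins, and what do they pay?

Pay-your-bid sealed auction: the highest bidder wins and pays their own bid.
Bids ranked: 123 (Meridian) > 116 (Vantage) > 100 (Brio) > 75 (Calder) > 51 (Pike) > 50 (Dune) > …
First-price: Meridian pays what they bid, €123.

Meridian pays €123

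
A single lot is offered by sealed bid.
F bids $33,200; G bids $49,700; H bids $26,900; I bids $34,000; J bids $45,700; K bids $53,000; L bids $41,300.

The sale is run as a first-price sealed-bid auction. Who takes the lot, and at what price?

K pays $53,000

Rule: the highest bidder wins and pays their own bid.
Bids in order: 53,000 (K) > 49,700 (G) > 45,700 (J) > 41,300 (L) > 34,000 (I) > 33,200 (F) > …
K has the highest bid and pays exactly that: $53,000.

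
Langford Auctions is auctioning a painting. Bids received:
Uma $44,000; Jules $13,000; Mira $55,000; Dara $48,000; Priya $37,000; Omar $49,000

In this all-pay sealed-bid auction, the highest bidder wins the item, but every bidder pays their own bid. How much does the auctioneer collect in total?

Rule: the highest bidder wins the item, but every bidder pays their own bid.
Bids ranked: 55,000 (Mira) > 49,000 (Omar) > 48,000 (Dara) > 44,000 (Uma) > 37,000 (Priya) > 13,000 (Jules)
Every bidder forfeits their bid regardless of winning.
Revenue = 44,000 + 13,000 + 55,000 + 48,000 + 37,000 + 49,000 = $246,000.

Total revenue: $246,000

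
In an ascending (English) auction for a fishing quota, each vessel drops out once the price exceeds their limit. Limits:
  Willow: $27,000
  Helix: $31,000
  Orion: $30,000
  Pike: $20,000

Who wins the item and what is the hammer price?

Sorting limits: 31,000 (Helix) > 30,000 (Orion) > 27,000 (Willow) > 20,000 (Pike)
Orion is the last rival to drop out, at $30,000; Helix remains and wins at that price.

Helix wins at $30,000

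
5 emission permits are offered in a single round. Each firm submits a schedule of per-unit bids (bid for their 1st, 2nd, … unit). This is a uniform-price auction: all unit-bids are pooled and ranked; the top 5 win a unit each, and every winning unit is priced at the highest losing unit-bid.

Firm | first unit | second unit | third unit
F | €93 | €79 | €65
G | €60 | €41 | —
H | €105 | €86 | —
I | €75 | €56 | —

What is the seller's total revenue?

Total revenue: €325

Pooled unit-bids ranked (top 5): 105 (H-1), 93 (F-1), 86 (H-2), 79 (F-2), 75 (I-1)
The (k+1)-th unit-bid is €65.
Allocation: F 2, H 2, I 1. Every unit priced at €65.
Revenue = 5 × 65 = €325.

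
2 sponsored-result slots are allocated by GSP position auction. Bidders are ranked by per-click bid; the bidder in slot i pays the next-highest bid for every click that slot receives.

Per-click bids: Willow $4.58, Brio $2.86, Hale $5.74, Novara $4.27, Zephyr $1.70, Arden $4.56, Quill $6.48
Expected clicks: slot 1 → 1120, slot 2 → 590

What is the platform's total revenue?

Total revenue: $9131.00

Ranked by bid: $6.48 (Quill) > $5.74 (Hale) > $4.58 (Willow) > …
Slot 1: Quill pays $5.74 × 1120 = $6428.80
Slot 2: Hale pays $4.58 × 590 = $2702.20
Total = $9131.00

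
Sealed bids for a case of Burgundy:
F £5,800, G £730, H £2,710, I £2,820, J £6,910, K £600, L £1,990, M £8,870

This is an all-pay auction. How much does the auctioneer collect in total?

Total revenue: £30,430

Rule: the highest bidder wins the item, but every bidder pays their own bid.
Bids ranked: 8,870 (M) > 6,910 (J) > 5,800 (F) > 2,820 (I) > 2,710 (H) > 1,990 (L) > …
Every bidder forfeits their bid regardless of winning.
Revenue = 5,800 + 730 + 2,710 + 2,820 + 6,910 + 600 + 1,990 + 8,870 = £30,430.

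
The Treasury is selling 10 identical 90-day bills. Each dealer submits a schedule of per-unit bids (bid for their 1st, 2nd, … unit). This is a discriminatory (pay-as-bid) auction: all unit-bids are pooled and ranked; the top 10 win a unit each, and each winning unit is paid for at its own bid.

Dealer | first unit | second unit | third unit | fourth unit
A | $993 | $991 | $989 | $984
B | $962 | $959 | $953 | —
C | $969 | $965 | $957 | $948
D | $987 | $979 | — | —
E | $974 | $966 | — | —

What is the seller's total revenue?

Total revenue: $9,797

All unit-bids, highest first — top 10: 993 (A-1), 991 (A-2), 989 (A-3), 987 (D-1), 984 (A-4), 979 (D-2), 974 (E-1), 969 (C-1), 966 (E-2), 965 (C-2)
Next rejected bid: $962 (not a price — pay-as-bid).
Each winning unit pays its own bid.
Revenue = 993 + 991 + 989 + 987 + 984 + 979 + 974 + 969 + 966 + 965 = $9,797.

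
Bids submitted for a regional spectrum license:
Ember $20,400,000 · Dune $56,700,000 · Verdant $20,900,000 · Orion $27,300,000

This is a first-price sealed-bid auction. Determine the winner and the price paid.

Dune pays $56,700,000

Sorting bids: 56,700,000 (Dune) > 27,300,000 (Orion) > 20,900,000 (Verdant) > 20,400,000 (Ember)
First-price: Dune pays what they bid, $56,700,000.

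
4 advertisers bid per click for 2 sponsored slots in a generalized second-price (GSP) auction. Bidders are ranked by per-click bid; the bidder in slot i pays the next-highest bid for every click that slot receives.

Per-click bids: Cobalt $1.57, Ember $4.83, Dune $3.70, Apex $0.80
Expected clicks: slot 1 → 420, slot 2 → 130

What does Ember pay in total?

Per-click bids in order: $4.83 (Ember) > $3.70 (Dune) > $1.57 (Cobalt) > …
Ember holds slot 1 → pays next bid $3.70 × 420 clicks = $1554.00.

Ember pays $1554.00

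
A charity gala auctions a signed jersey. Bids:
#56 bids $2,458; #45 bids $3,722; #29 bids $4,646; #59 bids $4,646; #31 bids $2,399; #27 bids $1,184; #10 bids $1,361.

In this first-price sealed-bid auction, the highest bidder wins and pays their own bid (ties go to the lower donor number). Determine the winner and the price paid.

#29 pays $4,646

Bids ranked: 4,646 (#29) > 4,646 (#59) > 3,722 (#45) > 2,458 (#56) > 2,399 (#31) > 1,361 (#10) > …
Tie at $4,646 → #29 wins by tie-break.
#29 has the highest bid and pays exactly that: $4,646.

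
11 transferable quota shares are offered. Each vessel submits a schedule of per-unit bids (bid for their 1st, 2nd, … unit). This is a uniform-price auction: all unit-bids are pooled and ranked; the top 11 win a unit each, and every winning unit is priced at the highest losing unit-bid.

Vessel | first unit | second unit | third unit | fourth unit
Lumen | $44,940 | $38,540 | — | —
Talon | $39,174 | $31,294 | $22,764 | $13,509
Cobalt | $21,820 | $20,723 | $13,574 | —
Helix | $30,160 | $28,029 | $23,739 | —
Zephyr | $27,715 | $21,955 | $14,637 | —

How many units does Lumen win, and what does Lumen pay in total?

Lumen: 2 units, pays $41,446

Pooled unit-bids ranked (top 11): 44,940 (Lumen-1), 39,174 (Talon-1), 38,540 (Lumen-2), 31,294 (Talon-2), 30,160 (Helix-1), 28,029 (Helix-2), 27,715 (Zephyr-1), 23,739 (Helix-3), 22,764 (Talon-3), 21,955 (Zephyr-2), 21,820 (Cobalt-1)
First bid not allocated: $20,723.
Lumen wins 2 unit(s) at $20,723 each.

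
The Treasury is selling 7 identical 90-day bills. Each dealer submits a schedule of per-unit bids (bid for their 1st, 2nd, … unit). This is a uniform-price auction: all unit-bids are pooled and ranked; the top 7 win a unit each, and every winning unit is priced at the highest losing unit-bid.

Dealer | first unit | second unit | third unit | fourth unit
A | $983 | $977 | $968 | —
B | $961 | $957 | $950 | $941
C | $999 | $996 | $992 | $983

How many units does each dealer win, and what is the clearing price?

A 3, C 4; clearing price $961

All unit-bids, highest first — top 7: 999 (C-1), 996 (C-2), 992 (C-3), 983 (A-1), 983 (C-4), 977 (A-2), 968 (A-3)
First bid not allocated: $961.
Allocation: A 3, C 4.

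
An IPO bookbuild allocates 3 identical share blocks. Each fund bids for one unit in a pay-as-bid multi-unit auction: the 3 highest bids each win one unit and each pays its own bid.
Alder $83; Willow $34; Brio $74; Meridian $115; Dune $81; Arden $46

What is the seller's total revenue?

Ordering the bids: 115 (Meridian), 83 (Alder), 81 (Dune), 74 (Brio), 46 (Arden), …
Winners (3 units): Meridian, Alder, Dune.
Total revenue = 115 + 83 + 81 = $279.

Total revenue: $279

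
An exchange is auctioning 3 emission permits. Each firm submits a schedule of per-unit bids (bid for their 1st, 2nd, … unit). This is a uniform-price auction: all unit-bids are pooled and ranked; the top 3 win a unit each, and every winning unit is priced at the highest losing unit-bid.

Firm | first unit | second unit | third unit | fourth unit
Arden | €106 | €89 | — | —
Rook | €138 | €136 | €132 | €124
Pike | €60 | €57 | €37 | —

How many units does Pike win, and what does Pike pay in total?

Pike: 0 units, pays €0

Merging the schedules and taking the best 3: 138 (Rook-1), 136 (Rook-2), 132 (Rook-3)
The (k+1)-th unit-bid is €124.
Pike wins 0 unit(s) at €124 each.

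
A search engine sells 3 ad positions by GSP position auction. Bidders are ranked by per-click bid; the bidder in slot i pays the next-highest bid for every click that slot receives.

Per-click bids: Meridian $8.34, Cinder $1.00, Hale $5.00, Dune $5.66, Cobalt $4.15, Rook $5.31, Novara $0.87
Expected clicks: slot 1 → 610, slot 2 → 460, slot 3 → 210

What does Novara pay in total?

Novara pays $0.00

Ranked by bid: $8.34 (Meridian) > $5.66 (Dune) > $5.31 (Rook) > $5.00 (Hale) > …
Novara ranks below slot 3 → no slot, pays nothing.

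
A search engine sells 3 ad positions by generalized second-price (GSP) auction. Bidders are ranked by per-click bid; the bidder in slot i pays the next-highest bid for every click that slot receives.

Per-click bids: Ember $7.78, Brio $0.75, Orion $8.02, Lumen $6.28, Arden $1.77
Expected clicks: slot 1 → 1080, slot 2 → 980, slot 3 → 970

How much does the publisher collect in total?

Total revenue: $16273.70

Ranked by bid: $8.02 (Orion) > $7.78 (Ember) > $6.28 (Lumen) > $1.77 (Arden) > …
Slot 1: Orion pays $7.78 × 1080 = $8402.40
Slot 2: Ember pays $6.28 × 980 = $6154.40
Slot 3: Lumen pays $1.77 × 970 = $1716.90
Total = $16273.70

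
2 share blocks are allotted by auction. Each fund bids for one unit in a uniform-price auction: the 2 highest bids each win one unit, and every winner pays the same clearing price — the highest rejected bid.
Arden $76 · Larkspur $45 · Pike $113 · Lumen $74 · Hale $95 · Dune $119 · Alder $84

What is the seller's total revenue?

Ordering the bids: 119 (Dune), 113 (Pike), 95 (Hale), 84 (Alder), …
Winners (2 units): Dune, Pike.
Highest unsuccessful bid: $95 → clearing price.
Total revenue = 2 × $95 = $190.

Total revenue: $190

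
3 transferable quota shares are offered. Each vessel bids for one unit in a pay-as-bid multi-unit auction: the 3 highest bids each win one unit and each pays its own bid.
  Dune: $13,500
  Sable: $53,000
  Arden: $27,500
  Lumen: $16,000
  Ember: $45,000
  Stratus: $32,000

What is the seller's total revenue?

Total revenue: $130,000

Bids ranked high→low: 53,000 (Sable), 45,000 (Ember), 32,000 (Stratus), 27,500 (Arden), 16,000 (Lumen), …
The 3 highest are Sable, Ember, Stratus.
Total revenue = 53,000 + 45,000 + 32,000 = $130,000.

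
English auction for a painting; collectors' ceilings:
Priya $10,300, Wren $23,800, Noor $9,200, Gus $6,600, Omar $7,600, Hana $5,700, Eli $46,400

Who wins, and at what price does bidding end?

Rule: the price rises until one bidder remains; the winner pays the price at which the last rival dropped out.
Limits ranked: 46,400 (Eli) > 23,800 (Wren) > 10,300 (Priya) > 9,200 (Noor) > 7,600 (Omar) > 6,600 (Gus) > …
Wren is the last rival to drop out, at $23,800; Eli remains and wins at that price.

Eli wins at $23,800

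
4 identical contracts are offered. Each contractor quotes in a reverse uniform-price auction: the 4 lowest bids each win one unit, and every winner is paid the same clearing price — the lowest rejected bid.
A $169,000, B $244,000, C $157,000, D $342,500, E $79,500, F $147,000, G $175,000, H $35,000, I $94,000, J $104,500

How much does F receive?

Bids ranked low→high: 35,000 (H), 79,500 (E), 94,000 (I), 104,500 (J), 147,000 (F), 157,000 (C), …
Lowest 4: H, E, I, J.
First losing bid is F's $147,000, which sets the uniform price.
F does not win → is paid $0.

F is paid $0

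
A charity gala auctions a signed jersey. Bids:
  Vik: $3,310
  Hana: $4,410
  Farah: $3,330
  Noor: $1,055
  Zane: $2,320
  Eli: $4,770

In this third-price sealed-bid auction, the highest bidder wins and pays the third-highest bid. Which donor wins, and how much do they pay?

Eli pays $3,330

Rule: the highest bidder wins and pays the third-highest bid.
Sorting bids: 4,770 (Eli) > 4,410 (Hana) > 3,330 (Farah) > 3,310 (Vik) > 2,320 (Zane) > 1,055 (Noor)
Eli wins; payment is bid #3 in the ranking = $3,330.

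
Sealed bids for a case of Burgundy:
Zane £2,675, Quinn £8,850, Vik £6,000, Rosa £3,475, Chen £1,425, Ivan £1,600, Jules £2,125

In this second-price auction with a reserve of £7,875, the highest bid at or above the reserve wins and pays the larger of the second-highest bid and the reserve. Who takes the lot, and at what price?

Sorting bids: 8,850 (Quinn) > 6,000 (Vik) > 3,475 (Rosa) > 2,675 (Zane) > 2,125 (Jules) > 1,600 (Ivan) > …
Quinn has the top bid at or above the reserve (£8,850).
max(second-highest £6,000, reserve £7,875) = £7,875.

Quinn pays £7,875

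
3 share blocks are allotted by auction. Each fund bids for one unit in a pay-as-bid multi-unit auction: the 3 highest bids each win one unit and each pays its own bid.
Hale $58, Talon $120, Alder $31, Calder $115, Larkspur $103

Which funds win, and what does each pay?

Ordering the bids: 120 (Talon), 115 (Calder), 103 (Larkspur), 58 (Hale), 31 (Alder)
The 3 highest are Talon, Calder, Larkspur.
Each winner pays its own bid: Talon $120, Calder $115, Larkspur $103.

Talon $120, Calder $115, Larkspur $103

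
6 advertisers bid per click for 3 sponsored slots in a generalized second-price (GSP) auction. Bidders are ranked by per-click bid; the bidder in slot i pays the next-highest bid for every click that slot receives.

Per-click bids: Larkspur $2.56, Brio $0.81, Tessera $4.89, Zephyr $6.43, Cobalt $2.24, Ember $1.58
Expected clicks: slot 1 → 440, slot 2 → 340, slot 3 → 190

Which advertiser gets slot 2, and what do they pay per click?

Tessera; $2.56 per click

Per-click bids in order: $6.43 (Zephyr) > $4.89 (Tessera) > $2.56 (Larkspur) > $2.24 (Cobalt) > …
Slot 2 goes to the second-ranked bidder, Tessera, who pays the next bid down: $2.56/click.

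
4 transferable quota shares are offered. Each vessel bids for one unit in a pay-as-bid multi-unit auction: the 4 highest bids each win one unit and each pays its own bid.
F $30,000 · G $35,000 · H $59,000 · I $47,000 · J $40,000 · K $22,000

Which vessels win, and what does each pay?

Ordering the bids: 59,000 (H), 47,000 (I), 40,000 (J), 35,000 (G), 30,000 (F), 22,000 (K)
Top 4: H, I, J, G.
Each winner pays its own bid: H $59,000, I $47,000, J $40,000, G $35,000.

H $59,000, I $47,000, J $40,000, G $35,000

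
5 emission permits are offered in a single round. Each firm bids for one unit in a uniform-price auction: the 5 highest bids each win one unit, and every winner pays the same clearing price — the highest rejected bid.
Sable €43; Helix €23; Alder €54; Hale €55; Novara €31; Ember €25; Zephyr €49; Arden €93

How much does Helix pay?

Sorting: 93 (Arden), 55 (Hale), 54 (Alder), 49 (Zephyr), 43 (Sable), 31 (Novara), 25 (Ember), …
Top 5: Arden, Hale, Alder, Zephyr, Sable.
First losing bid is Novara's €31, which sets the uniform price.
Helix does not win → pays €0.

Helix pays €0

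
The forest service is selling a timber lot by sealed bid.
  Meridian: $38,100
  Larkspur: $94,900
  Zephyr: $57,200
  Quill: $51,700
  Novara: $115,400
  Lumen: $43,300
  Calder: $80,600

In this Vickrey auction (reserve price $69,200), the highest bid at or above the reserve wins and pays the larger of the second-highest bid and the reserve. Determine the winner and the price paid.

Vickrey auction (reserve price $69,200): the highest bid at or above the reserve wins and pays the larger of the second-highest bid and the reserve.
Bids in order: 115,400 (Novara) > 94,900 (Larkspur) > 80,600 (Calder) > 57,200 (Zephyr) > 51,700 (Quill) > 43,300 (Lumen) > …
Novara has the top bid at or above the reserve ($115,400).
max(second-highest $94,900, reserve $69,200) = $94,900; the reserve does not bind.

Novara pays $94,900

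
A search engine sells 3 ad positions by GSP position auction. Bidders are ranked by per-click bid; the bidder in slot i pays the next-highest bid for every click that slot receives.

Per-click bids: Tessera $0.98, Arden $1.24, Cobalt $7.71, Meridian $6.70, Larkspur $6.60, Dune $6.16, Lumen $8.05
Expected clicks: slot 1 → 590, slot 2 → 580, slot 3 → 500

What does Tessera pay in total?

Sorting advertisers: $8.05 (Lumen) > $7.71 (Cobalt) > $6.70 (Meridian) > $6.60 (Larkspur) > …
Tessera ranks below slot 3 → no slot, pays nothing.

Tessera pays $0.00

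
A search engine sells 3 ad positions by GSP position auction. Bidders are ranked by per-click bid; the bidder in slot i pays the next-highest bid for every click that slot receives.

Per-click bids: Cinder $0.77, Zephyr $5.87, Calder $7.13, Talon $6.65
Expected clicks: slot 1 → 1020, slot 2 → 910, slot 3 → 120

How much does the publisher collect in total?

Total revenue: $12217.10

Sorting advertisers: $7.13 (Calder) > $6.65 (Talon) > $5.87 (Zephyr) > $0.77 (Cinder)
Slot 1: Calder pays $6.65 × 1020 = $6783.00
Slot 2: Talon pays $5.87 × 910 = $5341.70
Slot 3: Zephyr pays $0.77 × 120 = $92.40
Total = $12217.10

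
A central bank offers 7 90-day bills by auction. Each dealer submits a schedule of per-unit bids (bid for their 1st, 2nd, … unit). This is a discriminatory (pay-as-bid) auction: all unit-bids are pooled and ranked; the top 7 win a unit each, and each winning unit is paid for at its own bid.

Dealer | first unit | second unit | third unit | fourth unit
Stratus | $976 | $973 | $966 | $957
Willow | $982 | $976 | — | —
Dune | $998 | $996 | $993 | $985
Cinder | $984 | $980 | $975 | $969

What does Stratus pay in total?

All unit-bids, highest first — top 7: 998 (Dune-1), 996 (Dune-2), 993 (Dune-3), 985 (Dune-4), 984 (Cinder-1), 982 (Willow-1), 980 (Cinder-2)
Next rejected bid: $976 (not a price — pay-as-bid).
Stratus wins no units.

Stratus pays $0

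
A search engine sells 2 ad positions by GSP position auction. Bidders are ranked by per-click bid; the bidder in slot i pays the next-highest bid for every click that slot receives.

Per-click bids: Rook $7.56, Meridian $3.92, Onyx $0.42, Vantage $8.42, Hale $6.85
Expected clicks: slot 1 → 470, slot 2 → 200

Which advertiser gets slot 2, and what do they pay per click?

Rook; $6.85 per click

Ranked by bid: $8.42 (Vantage) > $7.56 (Rook) > $6.85 (Hale) > …
Slot 2 goes to the second-ranked bidder, Rook, who pays the next bid down: $6.85/click.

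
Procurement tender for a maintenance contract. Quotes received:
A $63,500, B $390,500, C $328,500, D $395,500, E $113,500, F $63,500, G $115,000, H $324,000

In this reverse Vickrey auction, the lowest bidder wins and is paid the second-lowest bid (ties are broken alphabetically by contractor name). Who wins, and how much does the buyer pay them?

Bids ranked: 63,500 (A) < 63,500 (F) < 113,500 (E) < 115,000 (G) < 324,000 (H) < 328,500 (C) < …
Tie at $63,500 → A wins by tie-break.
A wins with the lowest bid; price is set by the runner-up at $63,500.

A is paid $63,500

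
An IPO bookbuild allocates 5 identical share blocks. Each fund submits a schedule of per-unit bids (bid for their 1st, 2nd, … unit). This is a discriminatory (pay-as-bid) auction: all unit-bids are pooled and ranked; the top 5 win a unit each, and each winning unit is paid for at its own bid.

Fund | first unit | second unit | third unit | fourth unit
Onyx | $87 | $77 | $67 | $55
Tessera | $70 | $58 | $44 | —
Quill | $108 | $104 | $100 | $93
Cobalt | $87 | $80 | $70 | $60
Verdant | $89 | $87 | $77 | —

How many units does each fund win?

All unit-bids, highest first — top 5: 108 (Quill-1), 104 (Quill-2), 100 (Quill-3), 93 (Quill-4), 89 (Verdant-1)
Next rejected bid: $87 (not a price — pay-as-bid).
Allocation: Quill 4, Verdant 1.

Quill 4, Verdant 1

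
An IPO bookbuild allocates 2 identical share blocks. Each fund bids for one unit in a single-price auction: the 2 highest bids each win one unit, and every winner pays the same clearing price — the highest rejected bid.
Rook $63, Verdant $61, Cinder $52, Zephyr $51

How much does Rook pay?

Bids ranked high→low: 63 (Rook), 61 (Verdant), 52 (Cinder), 51 (Zephyr)
Winners (2 units): Rook, Verdant.
First losing bid is Cinder's $52, which sets the uniform price.
Rook wins → pays $52.

Rook pays $52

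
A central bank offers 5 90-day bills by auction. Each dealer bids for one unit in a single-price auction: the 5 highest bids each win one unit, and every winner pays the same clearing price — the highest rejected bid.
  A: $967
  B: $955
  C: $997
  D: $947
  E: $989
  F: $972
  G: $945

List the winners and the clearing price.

C, E, F, A, B; each pays $947

Ordering the bids: 997 (C), 989 (E), 972 (F), 967 (A), 955 (B), 947 (D), 945 (G)
Winners (5 units): C, E, F, A, B.
Clearing price = highest rejected bid = $947.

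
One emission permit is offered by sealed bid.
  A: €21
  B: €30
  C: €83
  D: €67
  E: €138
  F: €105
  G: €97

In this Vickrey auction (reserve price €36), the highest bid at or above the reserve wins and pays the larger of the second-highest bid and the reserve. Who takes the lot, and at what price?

Vickrey auction (reserve price €36): the highest bid at or above the reserve wins and pays the larger of the second-highest bid and the reserve.
Sorting bids: 138 (E) > 105 (F) > 97 (G) > 83 (C) > 67 (D) > 30 (B) > …
Highest eligible bid: E at €138.
max(second-highest €105, reserve €36) = €105; the reserve does not bind.

E pays €105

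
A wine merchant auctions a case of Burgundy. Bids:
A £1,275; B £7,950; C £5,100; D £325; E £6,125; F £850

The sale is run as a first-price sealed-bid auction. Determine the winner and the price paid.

B pays £7,950

Rule: the highest bidder wins and pays their own bid.
Sorting bids: 7,950 (B) > 6,125 (E) > 5,100 (C) > 1,275 (A) > 850 (F) > 325 (D)
First-price: B pays what they bid, £7,950.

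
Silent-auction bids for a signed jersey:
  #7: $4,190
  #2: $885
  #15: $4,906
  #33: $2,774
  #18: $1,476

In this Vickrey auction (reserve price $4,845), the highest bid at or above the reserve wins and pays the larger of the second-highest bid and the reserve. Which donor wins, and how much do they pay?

Vickrey auction (reserve price $4,845): the highest bid at or above the reserve wins and pays the larger of the second-highest bid and the reserve.
Bids in order: 4,906 (#15) > 4,190 (#7) > 2,774 (#33) > 1,476 (#18) > 885 (#2)
#15 has the top bid at or above the reserve ($4,906).
Second-highest bid $4,190 is below the reserve $4,845, so the reserve binds → payment $4,845.

#15 pays $4,845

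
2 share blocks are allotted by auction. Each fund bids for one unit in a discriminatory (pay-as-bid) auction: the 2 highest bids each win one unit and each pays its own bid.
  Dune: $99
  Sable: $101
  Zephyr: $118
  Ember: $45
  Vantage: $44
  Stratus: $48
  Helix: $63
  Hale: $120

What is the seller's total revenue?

Sorting: 120 (Hale), 118 (Zephyr), 101 (Sable), 99 (Dune), …
The 2 highest are Hale, Zephyr.
Total revenue = 120 + 118 = $238.

Total revenue: $238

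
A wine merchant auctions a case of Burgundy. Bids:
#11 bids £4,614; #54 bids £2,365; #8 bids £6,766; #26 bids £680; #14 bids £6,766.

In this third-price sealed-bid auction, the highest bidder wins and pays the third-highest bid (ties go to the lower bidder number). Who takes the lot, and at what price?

#8 pays £4,614

Bids ranked: 6,766 (#8) > 6,766 (#14) > 4,614 (#11) > 2,365 (#54) > 680 (#26)
#8 and #14 tie at £6,766; tie-break gives it to #8.
#8 is highest; pays the third-highest bid, £4,614.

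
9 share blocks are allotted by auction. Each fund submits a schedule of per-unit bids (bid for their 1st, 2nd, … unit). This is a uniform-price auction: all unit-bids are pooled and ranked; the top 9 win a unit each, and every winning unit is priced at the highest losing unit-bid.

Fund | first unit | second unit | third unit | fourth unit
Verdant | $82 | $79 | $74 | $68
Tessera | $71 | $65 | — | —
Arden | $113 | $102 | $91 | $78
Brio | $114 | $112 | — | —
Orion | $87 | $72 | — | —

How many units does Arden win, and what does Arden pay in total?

All unit-bids, highest first — top 9: 114 (Brio-1), 113 (Arden-1), 112 (Brio-2), 102 (Arden-2), 91 (Arden-3), 87 (Orion-1), 82 (Verdant-1), 79 (Verdant-2), 78 (Arden-4)
First bid not allocated: $74.
Arden wins 4 unit(s) at $74 each.

Arden: 4 units, pays $296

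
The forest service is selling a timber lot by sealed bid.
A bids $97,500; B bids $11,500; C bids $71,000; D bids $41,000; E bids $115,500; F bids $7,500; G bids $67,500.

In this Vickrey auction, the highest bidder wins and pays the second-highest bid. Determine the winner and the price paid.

Bids in order: 115,500 (E) > 97,500 (A) > 71,000 (C) > 67,500 (G) > 41,000 (D) > 11,500 (B) > …
Second-price: E pays A's bid of $97,500.

E pays $97,500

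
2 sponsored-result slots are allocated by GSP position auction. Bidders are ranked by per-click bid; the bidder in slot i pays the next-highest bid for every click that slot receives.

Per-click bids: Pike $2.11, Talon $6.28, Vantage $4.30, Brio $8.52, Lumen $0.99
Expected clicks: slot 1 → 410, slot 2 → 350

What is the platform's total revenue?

Total revenue: $4079.80

Per-click bids in order: $8.52 (Brio) > $6.28 (Talon) > $4.30 (Vantage) > …
Slot 1: Brio pays $6.28 × 410 = $2574.80
Slot 2: Talon pays $4.30 × 350 = $1505.00
Total = $4079.80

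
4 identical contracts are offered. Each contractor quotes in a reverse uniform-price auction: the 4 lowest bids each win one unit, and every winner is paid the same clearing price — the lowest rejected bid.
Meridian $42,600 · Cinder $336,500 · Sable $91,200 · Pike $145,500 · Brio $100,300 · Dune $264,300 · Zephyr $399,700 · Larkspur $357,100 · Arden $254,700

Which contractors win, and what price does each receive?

Ordering the bids: 42,600 (Meridian), 91,200 (Sable), 100,300 (Brio), 145,500 (Pike), 254,700 (Arden), 264,300 (Dune), …
Winners (4 units): Meridian, Sable, Brio, Pike.
First losing bid is Arden's $254,700, which sets the uniform price.

Meridian, Sable, Brio, Pike; each is paid $254,700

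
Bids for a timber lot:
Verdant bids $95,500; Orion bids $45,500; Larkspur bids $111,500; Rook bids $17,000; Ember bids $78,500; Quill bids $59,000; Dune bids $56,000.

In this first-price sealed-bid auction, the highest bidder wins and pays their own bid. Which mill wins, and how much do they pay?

Larkspur pays $111,500

Bids in order: 111,500 (Larkspur) > 95,500 (Verdant) > 78,500 (Ember) > 59,000 (Quill) > 56,000 (Dune) > 45,500 (Orion) > …
Larkspur has the highest bid and pays exactly that: $111,500.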